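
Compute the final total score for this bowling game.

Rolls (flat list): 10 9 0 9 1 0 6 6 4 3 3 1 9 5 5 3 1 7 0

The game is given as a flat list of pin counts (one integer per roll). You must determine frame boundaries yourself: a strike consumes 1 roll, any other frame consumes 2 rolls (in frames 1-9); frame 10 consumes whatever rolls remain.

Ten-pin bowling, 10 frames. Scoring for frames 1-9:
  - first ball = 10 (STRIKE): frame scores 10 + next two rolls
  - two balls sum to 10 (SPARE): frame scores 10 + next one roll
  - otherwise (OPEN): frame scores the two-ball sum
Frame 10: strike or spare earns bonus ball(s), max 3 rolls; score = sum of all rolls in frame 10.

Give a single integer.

Frame 1: STRIKE. 10 + next two rolls (9+0) = 19. Cumulative: 19
Frame 2: OPEN (9+0=9). Cumulative: 28
Frame 3: SPARE (9+1=10). 10 + next roll (0) = 10. Cumulative: 38
Frame 4: OPEN (0+6=6). Cumulative: 44
Frame 5: SPARE (6+4=10). 10 + next roll (3) = 13. Cumulative: 57
Frame 6: OPEN (3+3=6). Cumulative: 63
Frame 7: SPARE (1+9=10). 10 + next roll (5) = 15. Cumulative: 78
Frame 8: SPARE (5+5=10). 10 + next roll (3) = 13. Cumulative: 91
Frame 9: OPEN (3+1=4). Cumulative: 95
Frame 10: OPEN. Sum of all frame-10 rolls (7+0) = 7. Cumulative: 102

Answer: 102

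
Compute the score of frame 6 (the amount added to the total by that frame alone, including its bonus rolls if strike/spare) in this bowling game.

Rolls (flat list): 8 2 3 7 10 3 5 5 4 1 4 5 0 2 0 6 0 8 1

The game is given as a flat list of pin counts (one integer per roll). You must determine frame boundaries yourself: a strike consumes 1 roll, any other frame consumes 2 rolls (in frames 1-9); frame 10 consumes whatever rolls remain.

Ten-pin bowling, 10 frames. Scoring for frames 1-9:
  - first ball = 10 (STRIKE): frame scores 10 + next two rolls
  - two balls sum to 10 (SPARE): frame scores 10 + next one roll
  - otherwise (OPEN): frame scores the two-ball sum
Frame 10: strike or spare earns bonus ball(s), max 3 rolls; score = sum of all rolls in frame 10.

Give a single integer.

Answer: 5

Derivation:
Frame 1: SPARE (8+2=10). 10 + next roll (3) = 13. Cumulative: 13
Frame 2: SPARE (3+7=10). 10 + next roll (10) = 20. Cumulative: 33
Frame 3: STRIKE. 10 + next two rolls (3+5) = 18. Cumulative: 51
Frame 4: OPEN (3+5=8). Cumulative: 59
Frame 5: OPEN (5+4=9). Cumulative: 68
Frame 6: OPEN (1+4=5). Cumulative: 73
Frame 7: OPEN (5+0=5). Cumulative: 78
Frame 8: OPEN (2+0=2). Cumulative: 80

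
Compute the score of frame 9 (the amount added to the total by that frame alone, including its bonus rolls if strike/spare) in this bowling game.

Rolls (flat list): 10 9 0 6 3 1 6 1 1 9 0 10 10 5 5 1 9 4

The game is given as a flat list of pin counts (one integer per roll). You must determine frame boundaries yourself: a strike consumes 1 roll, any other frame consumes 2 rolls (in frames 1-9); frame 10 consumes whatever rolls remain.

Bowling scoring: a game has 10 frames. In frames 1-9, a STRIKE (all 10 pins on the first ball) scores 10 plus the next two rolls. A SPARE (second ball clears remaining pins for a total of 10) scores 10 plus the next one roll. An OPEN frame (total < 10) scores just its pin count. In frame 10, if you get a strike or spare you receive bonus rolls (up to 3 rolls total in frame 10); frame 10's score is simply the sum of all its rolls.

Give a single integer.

Answer: 11

Derivation:
Frame 1: STRIKE. 10 + next two rolls (9+0) = 19. Cumulative: 19
Frame 2: OPEN (9+0=9). Cumulative: 28
Frame 3: OPEN (6+3=9). Cumulative: 37
Frame 4: OPEN (1+6=7). Cumulative: 44
Frame 5: OPEN (1+1=2). Cumulative: 46
Frame 6: OPEN (9+0=9). Cumulative: 55
Frame 7: STRIKE. 10 + next two rolls (10+5) = 25. Cumulative: 80
Frame 8: STRIKE. 10 + next two rolls (5+5) = 20. Cumulative: 100
Frame 9: SPARE (5+5=10). 10 + next roll (1) = 11. Cumulative: 111
Frame 10: SPARE. Sum of all frame-10 rolls (1+9+4) = 14. Cumulative: 125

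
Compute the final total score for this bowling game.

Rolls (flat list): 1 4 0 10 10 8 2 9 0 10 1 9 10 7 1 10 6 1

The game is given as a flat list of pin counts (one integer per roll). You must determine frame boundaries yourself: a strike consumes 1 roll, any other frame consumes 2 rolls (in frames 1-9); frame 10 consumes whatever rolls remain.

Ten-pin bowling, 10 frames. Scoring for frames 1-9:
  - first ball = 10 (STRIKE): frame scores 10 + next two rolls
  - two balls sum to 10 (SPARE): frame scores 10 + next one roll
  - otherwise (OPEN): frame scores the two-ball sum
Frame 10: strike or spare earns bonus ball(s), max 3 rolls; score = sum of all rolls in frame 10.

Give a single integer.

Answer: 156

Derivation:
Frame 1: OPEN (1+4=5). Cumulative: 5
Frame 2: SPARE (0+10=10). 10 + next roll (10) = 20. Cumulative: 25
Frame 3: STRIKE. 10 + next two rolls (8+2) = 20. Cumulative: 45
Frame 4: SPARE (8+2=10). 10 + next roll (9) = 19. Cumulative: 64
Frame 5: OPEN (9+0=9). Cumulative: 73
Frame 6: STRIKE. 10 + next two rolls (1+9) = 20. Cumulative: 93
Frame 7: SPARE (1+9=10). 10 + next roll (10) = 20. Cumulative: 113
Frame 8: STRIKE. 10 + next two rolls (7+1) = 18. Cumulative: 131
Frame 9: OPEN (7+1=8). Cumulative: 139
Frame 10: STRIKE. Sum of all frame-10 rolls (10+6+1) = 17. Cumulative: 156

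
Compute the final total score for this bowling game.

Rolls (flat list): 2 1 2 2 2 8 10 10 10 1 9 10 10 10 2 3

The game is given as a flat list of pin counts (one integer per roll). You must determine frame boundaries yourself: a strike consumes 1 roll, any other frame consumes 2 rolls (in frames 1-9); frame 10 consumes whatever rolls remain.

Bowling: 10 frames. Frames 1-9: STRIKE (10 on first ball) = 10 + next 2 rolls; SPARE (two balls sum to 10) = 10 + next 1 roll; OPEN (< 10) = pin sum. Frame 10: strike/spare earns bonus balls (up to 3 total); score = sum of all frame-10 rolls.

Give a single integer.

Answer: 185

Derivation:
Frame 1: OPEN (2+1=3). Cumulative: 3
Frame 2: OPEN (2+2=4). Cumulative: 7
Frame 3: SPARE (2+8=10). 10 + next roll (10) = 20. Cumulative: 27
Frame 4: STRIKE. 10 + next two rolls (10+10) = 30. Cumulative: 57
Frame 5: STRIKE. 10 + next two rolls (10+1) = 21. Cumulative: 78
Frame 6: STRIKE. 10 + next two rolls (1+9) = 20. Cumulative: 98
Frame 7: SPARE (1+9=10). 10 + next roll (10) = 20. Cumulative: 118
Frame 8: STRIKE. 10 + next two rolls (10+10) = 30. Cumulative: 148
Frame 9: STRIKE. 10 + next two rolls (10+2) = 22. Cumulative: 170
Frame 10: STRIKE. Sum of all frame-10 rolls (10+2+3) = 15. Cumulative: 185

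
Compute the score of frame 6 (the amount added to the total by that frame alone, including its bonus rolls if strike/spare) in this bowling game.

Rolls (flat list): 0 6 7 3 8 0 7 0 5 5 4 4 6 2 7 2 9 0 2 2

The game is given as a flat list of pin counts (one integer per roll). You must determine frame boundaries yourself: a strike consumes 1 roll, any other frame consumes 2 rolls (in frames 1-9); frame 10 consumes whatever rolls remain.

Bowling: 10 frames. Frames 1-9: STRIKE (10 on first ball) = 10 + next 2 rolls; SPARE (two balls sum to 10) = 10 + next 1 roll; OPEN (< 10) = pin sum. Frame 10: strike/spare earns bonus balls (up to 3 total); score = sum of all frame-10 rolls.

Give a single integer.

Frame 1: OPEN (0+6=6). Cumulative: 6
Frame 2: SPARE (7+3=10). 10 + next roll (8) = 18. Cumulative: 24
Frame 3: OPEN (8+0=8). Cumulative: 32
Frame 4: OPEN (7+0=7). Cumulative: 39
Frame 5: SPARE (5+5=10). 10 + next roll (4) = 14. Cumulative: 53
Frame 6: OPEN (4+4=8). Cumulative: 61
Frame 7: OPEN (6+2=8). Cumulative: 69
Frame 8: OPEN (7+2=9). Cumulative: 78

Answer: 8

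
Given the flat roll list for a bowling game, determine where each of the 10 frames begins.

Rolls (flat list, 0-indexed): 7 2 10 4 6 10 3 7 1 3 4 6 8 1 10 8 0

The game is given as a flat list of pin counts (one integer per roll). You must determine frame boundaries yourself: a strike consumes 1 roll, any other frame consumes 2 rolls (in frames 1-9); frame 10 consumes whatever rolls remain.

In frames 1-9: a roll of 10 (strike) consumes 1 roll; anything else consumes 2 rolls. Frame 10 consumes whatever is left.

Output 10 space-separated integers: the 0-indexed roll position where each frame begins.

Frame 1 starts at roll index 0: rolls=7,2 (sum=9), consumes 2 rolls
Frame 2 starts at roll index 2: roll=10 (strike), consumes 1 roll
Frame 3 starts at roll index 3: rolls=4,6 (sum=10), consumes 2 rolls
Frame 4 starts at roll index 5: roll=10 (strike), consumes 1 roll
Frame 5 starts at roll index 6: rolls=3,7 (sum=10), consumes 2 rolls
Frame 6 starts at roll index 8: rolls=1,3 (sum=4), consumes 2 rolls
Frame 7 starts at roll index 10: rolls=4,6 (sum=10), consumes 2 rolls
Frame 8 starts at roll index 12: rolls=8,1 (sum=9), consumes 2 rolls
Frame 9 starts at roll index 14: roll=10 (strike), consumes 1 roll
Frame 10 starts at roll index 15: 2 remaining rolls

Answer: 0 2 3 5 6 8 10 12 14 15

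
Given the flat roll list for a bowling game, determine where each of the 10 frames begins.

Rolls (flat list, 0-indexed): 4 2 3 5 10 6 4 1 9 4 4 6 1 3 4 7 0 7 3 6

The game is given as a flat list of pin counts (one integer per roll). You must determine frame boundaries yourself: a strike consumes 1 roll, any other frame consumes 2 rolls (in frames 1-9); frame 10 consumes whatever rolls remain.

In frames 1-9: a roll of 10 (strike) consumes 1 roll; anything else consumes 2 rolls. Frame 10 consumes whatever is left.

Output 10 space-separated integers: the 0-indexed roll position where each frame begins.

Answer: 0 2 4 5 7 9 11 13 15 17

Derivation:
Frame 1 starts at roll index 0: rolls=4,2 (sum=6), consumes 2 rolls
Frame 2 starts at roll index 2: rolls=3,5 (sum=8), consumes 2 rolls
Frame 3 starts at roll index 4: roll=10 (strike), consumes 1 roll
Frame 4 starts at roll index 5: rolls=6,4 (sum=10), consumes 2 rolls
Frame 5 starts at roll index 7: rolls=1,9 (sum=10), consumes 2 rolls
Frame 6 starts at roll index 9: rolls=4,4 (sum=8), consumes 2 rolls
Frame 7 starts at roll index 11: rolls=6,1 (sum=7), consumes 2 rolls
Frame 8 starts at roll index 13: rolls=3,4 (sum=7), consumes 2 rolls
Frame 9 starts at roll index 15: rolls=7,0 (sum=7), consumes 2 rolls
Frame 10 starts at roll index 17: 3 remaining rolls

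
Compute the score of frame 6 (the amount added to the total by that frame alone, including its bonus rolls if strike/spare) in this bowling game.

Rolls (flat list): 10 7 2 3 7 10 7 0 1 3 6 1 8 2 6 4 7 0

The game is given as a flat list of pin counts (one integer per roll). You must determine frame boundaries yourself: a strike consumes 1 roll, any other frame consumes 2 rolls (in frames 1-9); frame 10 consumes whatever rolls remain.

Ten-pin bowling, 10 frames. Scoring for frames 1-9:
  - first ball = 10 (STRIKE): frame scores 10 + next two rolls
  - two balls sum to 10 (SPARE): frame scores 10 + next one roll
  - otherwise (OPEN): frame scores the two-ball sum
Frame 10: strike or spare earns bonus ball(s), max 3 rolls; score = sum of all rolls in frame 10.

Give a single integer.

Frame 1: STRIKE. 10 + next two rolls (7+2) = 19. Cumulative: 19
Frame 2: OPEN (7+2=9). Cumulative: 28
Frame 3: SPARE (3+7=10). 10 + next roll (10) = 20. Cumulative: 48
Frame 4: STRIKE. 10 + next two rolls (7+0) = 17. Cumulative: 65
Frame 5: OPEN (7+0=7). Cumulative: 72
Frame 6: OPEN (1+3=4). Cumulative: 76
Frame 7: OPEN (6+1=7). Cumulative: 83
Frame 8: SPARE (8+2=10). 10 + next roll (6) = 16. Cumulative: 99

Answer: 4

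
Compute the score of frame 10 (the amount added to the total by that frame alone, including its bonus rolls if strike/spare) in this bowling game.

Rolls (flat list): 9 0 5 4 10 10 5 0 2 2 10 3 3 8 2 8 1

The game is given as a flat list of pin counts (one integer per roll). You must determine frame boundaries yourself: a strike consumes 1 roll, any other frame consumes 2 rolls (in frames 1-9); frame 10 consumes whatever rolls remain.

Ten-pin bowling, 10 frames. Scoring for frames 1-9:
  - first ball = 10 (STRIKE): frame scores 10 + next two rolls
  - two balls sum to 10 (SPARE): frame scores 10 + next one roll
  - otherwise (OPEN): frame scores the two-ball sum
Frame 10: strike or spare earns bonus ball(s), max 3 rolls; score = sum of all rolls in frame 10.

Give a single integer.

Frame 1: OPEN (9+0=9). Cumulative: 9
Frame 2: OPEN (5+4=9). Cumulative: 18
Frame 3: STRIKE. 10 + next two rolls (10+5) = 25. Cumulative: 43
Frame 4: STRIKE. 10 + next two rolls (5+0) = 15. Cumulative: 58
Frame 5: OPEN (5+0=5). Cumulative: 63
Frame 6: OPEN (2+2=4). Cumulative: 67
Frame 7: STRIKE. 10 + next two rolls (3+3) = 16. Cumulative: 83
Frame 8: OPEN (3+3=6). Cumulative: 89
Frame 9: SPARE (8+2=10). 10 + next roll (8) = 18. Cumulative: 107
Frame 10: OPEN. Sum of all frame-10 rolls (8+1) = 9. Cumulative: 116

Answer: 9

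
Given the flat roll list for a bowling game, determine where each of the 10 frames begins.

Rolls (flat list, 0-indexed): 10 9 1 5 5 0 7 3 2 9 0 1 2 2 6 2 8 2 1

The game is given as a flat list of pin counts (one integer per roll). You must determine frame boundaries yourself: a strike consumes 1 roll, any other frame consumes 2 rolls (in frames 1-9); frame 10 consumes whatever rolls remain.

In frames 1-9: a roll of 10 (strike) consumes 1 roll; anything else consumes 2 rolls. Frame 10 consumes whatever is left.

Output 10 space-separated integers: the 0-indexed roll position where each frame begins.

Answer: 0 1 3 5 7 9 11 13 15 17

Derivation:
Frame 1 starts at roll index 0: roll=10 (strike), consumes 1 roll
Frame 2 starts at roll index 1: rolls=9,1 (sum=10), consumes 2 rolls
Frame 3 starts at roll index 3: rolls=5,5 (sum=10), consumes 2 rolls
Frame 4 starts at roll index 5: rolls=0,7 (sum=7), consumes 2 rolls
Frame 5 starts at roll index 7: rolls=3,2 (sum=5), consumes 2 rolls
Frame 6 starts at roll index 9: rolls=9,0 (sum=9), consumes 2 rolls
Frame 7 starts at roll index 11: rolls=1,2 (sum=3), consumes 2 rolls
Frame 8 starts at roll index 13: rolls=2,6 (sum=8), consumes 2 rolls
Frame 9 starts at roll index 15: rolls=2,8 (sum=10), consumes 2 rolls
Frame 10 starts at roll index 17: 2 remaining rolls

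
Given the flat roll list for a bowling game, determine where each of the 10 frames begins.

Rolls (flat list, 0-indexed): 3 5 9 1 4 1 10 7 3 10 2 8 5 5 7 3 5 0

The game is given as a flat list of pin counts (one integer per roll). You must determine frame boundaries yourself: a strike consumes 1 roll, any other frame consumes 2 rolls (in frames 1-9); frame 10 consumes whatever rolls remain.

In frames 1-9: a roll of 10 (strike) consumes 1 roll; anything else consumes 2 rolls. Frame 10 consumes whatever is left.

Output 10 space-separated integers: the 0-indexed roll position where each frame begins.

Answer: 0 2 4 6 7 9 10 12 14 16

Derivation:
Frame 1 starts at roll index 0: rolls=3,5 (sum=8), consumes 2 rolls
Frame 2 starts at roll index 2: rolls=9,1 (sum=10), consumes 2 rolls
Frame 3 starts at roll index 4: rolls=4,1 (sum=5), consumes 2 rolls
Frame 4 starts at roll index 6: roll=10 (strike), consumes 1 roll
Frame 5 starts at roll index 7: rolls=7,3 (sum=10), consumes 2 rolls
Frame 6 starts at roll index 9: roll=10 (strike), consumes 1 roll
Frame 7 starts at roll index 10: rolls=2,8 (sum=10), consumes 2 rolls
Frame 8 starts at roll index 12: rolls=5,5 (sum=10), consumes 2 rolls
Frame 9 starts at roll index 14: rolls=7,3 (sum=10), consumes 2 rolls
Frame 10 starts at roll index 16: 2 remaining rolls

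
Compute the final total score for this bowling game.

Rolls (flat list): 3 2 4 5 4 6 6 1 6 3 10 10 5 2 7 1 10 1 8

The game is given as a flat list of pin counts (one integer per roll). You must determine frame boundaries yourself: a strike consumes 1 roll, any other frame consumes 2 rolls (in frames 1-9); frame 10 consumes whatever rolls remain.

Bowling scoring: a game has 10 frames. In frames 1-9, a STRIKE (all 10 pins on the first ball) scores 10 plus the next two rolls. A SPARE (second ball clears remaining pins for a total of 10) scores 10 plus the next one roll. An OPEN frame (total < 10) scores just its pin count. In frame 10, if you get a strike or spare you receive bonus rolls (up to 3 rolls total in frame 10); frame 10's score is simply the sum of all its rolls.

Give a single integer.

Frame 1: OPEN (3+2=5). Cumulative: 5
Frame 2: OPEN (4+5=9). Cumulative: 14
Frame 3: SPARE (4+6=10). 10 + next roll (6) = 16. Cumulative: 30
Frame 4: OPEN (6+1=7). Cumulative: 37
Frame 5: OPEN (6+3=9). Cumulative: 46
Frame 6: STRIKE. 10 + next two rolls (10+5) = 25. Cumulative: 71
Frame 7: STRIKE. 10 + next two rolls (5+2) = 17. Cumulative: 88
Frame 8: OPEN (5+2=7). Cumulative: 95
Frame 9: OPEN (7+1=8). Cumulative: 103
Frame 10: STRIKE. Sum of all frame-10 rolls (10+1+8) = 19. Cumulative: 122

Answer: 122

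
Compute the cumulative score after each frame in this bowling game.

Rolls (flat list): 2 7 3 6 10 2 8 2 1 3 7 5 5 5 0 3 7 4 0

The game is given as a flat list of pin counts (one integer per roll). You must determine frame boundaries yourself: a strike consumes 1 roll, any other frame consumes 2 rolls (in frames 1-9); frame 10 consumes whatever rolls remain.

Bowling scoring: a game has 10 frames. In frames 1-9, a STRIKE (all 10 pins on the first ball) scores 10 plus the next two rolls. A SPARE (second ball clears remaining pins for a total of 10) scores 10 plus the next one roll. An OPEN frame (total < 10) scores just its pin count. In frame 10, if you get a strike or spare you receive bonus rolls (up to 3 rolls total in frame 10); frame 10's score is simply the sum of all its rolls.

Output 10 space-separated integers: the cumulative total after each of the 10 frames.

Frame 1: OPEN (2+7=9). Cumulative: 9
Frame 2: OPEN (3+6=9). Cumulative: 18
Frame 3: STRIKE. 10 + next two rolls (2+8) = 20. Cumulative: 38
Frame 4: SPARE (2+8=10). 10 + next roll (2) = 12. Cumulative: 50
Frame 5: OPEN (2+1=3). Cumulative: 53
Frame 6: SPARE (3+7=10). 10 + next roll (5) = 15. Cumulative: 68
Frame 7: SPARE (5+5=10). 10 + next roll (5) = 15. Cumulative: 83
Frame 8: OPEN (5+0=5). Cumulative: 88
Frame 9: SPARE (3+7=10). 10 + next roll (4) = 14. Cumulative: 102
Frame 10: OPEN. Sum of all frame-10 rolls (4+0) = 4. Cumulative: 106

Answer: 9 18 38 50 53 68 83 88 102 106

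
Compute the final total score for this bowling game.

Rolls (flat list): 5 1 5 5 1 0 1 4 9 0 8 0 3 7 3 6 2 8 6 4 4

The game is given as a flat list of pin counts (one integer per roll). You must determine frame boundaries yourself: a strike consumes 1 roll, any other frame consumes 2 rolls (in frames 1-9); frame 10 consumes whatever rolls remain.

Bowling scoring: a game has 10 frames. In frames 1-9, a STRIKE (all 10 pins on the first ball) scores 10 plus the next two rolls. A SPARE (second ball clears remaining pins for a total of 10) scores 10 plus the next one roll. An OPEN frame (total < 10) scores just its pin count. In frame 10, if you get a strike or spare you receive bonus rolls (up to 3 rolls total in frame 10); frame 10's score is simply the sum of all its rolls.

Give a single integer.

Answer: 92

Derivation:
Frame 1: OPEN (5+1=6). Cumulative: 6
Frame 2: SPARE (5+5=10). 10 + next roll (1) = 11. Cumulative: 17
Frame 3: OPEN (1+0=1). Cumulative: 18
Frame 4: OPEN (1+4=5). Cumulative: 23
Frame 5: OPEN (9+0=9). Cumulative: 32
Frame 6: OPEN (8+0=8). Cumulative: 40
Frame 7: SPARE (3+7=10). 10 + next roll (3) = 13. Cumulative: 53
Frame 8: OPEN (3+6=9). Cumulative: 62
Frame 9: SPARE (2+8=10). 10 + next roll (6) = 16. Cumulative: 78
Frame 10: SPARE. Sum of all frame-10 rolls (6+4+4) = 14. Cumulative: 92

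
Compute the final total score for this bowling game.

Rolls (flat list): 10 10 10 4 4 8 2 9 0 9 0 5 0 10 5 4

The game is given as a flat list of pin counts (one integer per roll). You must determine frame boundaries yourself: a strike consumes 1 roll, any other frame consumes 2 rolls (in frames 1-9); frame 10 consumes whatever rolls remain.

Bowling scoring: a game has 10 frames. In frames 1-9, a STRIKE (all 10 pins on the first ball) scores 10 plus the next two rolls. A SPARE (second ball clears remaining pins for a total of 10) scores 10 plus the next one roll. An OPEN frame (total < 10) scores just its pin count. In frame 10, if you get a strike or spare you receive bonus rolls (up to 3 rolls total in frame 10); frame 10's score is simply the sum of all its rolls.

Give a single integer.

Answer: 150

Derivation:
Frame 1: STRIKE. 10 + next two rolls (10+10) = 30. Cumulative: 30
Frame 2: STRIKE. 10 + next two rolls (10+4) = 24. Cumulative: 54
Frame 3: STRIKE. 10 + next two rolls (4+4) = 18. Cumulative: 72
Frame 4: OPEN (4+4=8). Cumulative: 80
Frame 5: SPARE (8+2=10). 10 + next roll (9) = 19. Cumulative: 99
Frame 6: OPEN (9+0=9). Cumulative: 108
Frame 7: OPEN (9+0=9). Cumulative: 117
Frame 8: OPEN (5+0=5). Cumulative: 122
Frame 9: STRIKE. 10 + next two rolls (5+4) = 19. Cumulative: 141
Frame 10: OPEN. Sum of all frame-10 rolls (5+4) = 9. Cumulative: 150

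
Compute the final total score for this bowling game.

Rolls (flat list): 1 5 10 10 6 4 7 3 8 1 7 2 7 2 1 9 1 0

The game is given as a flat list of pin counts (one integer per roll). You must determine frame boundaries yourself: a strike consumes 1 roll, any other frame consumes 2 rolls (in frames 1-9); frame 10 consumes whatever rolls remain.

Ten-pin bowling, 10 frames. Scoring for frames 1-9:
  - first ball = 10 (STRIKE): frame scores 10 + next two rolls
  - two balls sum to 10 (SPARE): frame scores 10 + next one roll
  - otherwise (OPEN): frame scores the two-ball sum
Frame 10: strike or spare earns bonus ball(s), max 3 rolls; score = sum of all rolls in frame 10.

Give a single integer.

Answer: 126

Derivation:
Frame 1: OPEN (1+5=6). Cumulative: 6
Frame 2: STRIKE. 10 + next two rolls (10+6) = 26. Cumulative: 32
Frame 3: STRIKE. 10 + next two rolls (6+4) = 20. Cumulative: 52
Frame 4: SPARE (6+4=10). 10 + next roll (7) = 17. Cumulative: 69
Frame 5: SPARE (7+3=10). 10 + next roll (8) = 18. Cumulative: 87
Frame 6: OPEN (8+1=9). Cumulative: 96
Frame 7: OPEN (7+2=9). Cumulative: 105
Frame 8: OPEN (7+2=9). Cumulative: 114
Frame 9: SPARE (1+9=10). 10 + next roll (1) = 11. Cumulative: 125
Frame 10: OPEN. Sum of all frame-10 rolls (1+0) = 1. Cumulative: 126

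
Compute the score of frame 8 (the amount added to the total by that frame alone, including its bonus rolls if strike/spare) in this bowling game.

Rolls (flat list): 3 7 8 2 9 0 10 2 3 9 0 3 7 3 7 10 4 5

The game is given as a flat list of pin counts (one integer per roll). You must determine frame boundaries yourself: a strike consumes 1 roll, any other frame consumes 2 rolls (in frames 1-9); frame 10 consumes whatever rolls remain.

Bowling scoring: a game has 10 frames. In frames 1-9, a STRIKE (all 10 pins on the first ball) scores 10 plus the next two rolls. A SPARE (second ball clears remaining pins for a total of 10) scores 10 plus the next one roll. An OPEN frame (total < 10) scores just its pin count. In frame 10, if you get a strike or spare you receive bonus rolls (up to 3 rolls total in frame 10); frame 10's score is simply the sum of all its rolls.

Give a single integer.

Answer: 20

Derivation:
Frame 1: SPARE (3+7=10). 10 + next roll (8) = 18. Cumulative: 18
Frame 2: SPARE (8+2=10). 10 + next roll (9) = 19. Cumulative: 37
Frame 3: OPEN (9+0=9). Cumulative: 46
Frame 4: STRIKE. 10 + next two rolls (2+3) = 15. Cumulative: 61
Frame 5: OPEN (2+3=5). Cumulative: 66
Frame 6: OPEN (9+0=9). Cumulative: 75
Frame 7: SPARE (3+7=10). 10 + next roll (3) = 13. Cumulative: 88
Frame 8: SPARE (3+7=10). 10 + next roll (10) = 20. Cumulative: 108
Frame 9: STRIKE. 10 + next two rolls (4+5) = 19. Cumulative: 127
Frame 10: OPEN. Sum of all frame-10 rolls (4+5) = 9. Cumulative: 136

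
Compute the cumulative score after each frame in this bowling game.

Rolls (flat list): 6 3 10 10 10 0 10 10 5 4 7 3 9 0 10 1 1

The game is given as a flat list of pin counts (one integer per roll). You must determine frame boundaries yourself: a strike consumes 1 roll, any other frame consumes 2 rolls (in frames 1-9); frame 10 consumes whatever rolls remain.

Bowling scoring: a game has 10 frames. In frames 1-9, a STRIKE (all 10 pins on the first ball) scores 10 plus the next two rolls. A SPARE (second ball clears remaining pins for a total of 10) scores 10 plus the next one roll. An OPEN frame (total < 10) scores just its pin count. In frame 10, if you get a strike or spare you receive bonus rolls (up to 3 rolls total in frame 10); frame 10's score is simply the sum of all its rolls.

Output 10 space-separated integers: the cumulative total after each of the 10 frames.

Frame 1: OPEN (6+3=9). Cumulative: 9
Frame 2: STRIKE. 10 + next two rolls (10+10) = 30. Cumulative: 39
Frame 3: STRIKE. 10 + next two rolls (10+0) = 20. Cumulative: 59
Frame 4: STRIKE. 10 + next two rolls (0+10) = 20. Cumulative: 79
Frame 5: SPARE (0+10=10). 10 + next roll (10) = 20. Cumulative: 99
Frame 6: STRIKE. 10 + next two rolls (5+4) = 19. Cumulative: 118
Frame 7: OPEN (5+4=9). Cumulative: 127
Frame 8: SPARE (7+3=10). 10 + next roll (9) = 19. Cumulative: 146
Frame 9: OPEN (9+0=9). Cumulative: 155
Frame 10: STRIKE. Sum of all frame-10 rolls (10+1+1) = 12. Cumulative: 167

Answer: 9 39 59 79 99 118 127 146 155 167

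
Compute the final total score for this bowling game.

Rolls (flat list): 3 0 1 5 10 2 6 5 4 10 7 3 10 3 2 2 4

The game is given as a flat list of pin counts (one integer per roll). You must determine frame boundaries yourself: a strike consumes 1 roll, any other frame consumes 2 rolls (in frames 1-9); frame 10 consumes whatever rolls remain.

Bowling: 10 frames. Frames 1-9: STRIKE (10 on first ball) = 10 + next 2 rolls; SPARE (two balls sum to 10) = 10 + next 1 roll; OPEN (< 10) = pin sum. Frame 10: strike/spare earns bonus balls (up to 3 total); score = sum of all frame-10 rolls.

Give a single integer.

Answer: 110

Derivation:
Frame 1: OPEN (3+0=3). Cumulative: 3
Frame 2: OPEN (1+5=6). Cumulative: 9
Frame 3: STRIKE. 10 + next two rolls (2+6) = 18. Cumulative: 27
Frame 4: OPEN (2+6=8). Cumulative: 35
Frame 5: OPEN (5+4=9). Cumulative: 44
Frame 6: STRIKE. 10 + next two rolls (7+3) = 20. Cumulative: 64
Frame 7: SPARE (7+3=10). 10 + next roll (10) = 20. Cumulative: 84
Frame 8: STRIKE. 10 + next two rolls (3+2) = 15. Cumulative: 99
Frame 9: OPEN (3+2=5). Cumulative: 104
Frame 10: OPEN. Sum of all frame-10 rolls (2+4) = 6. Cumulative: 110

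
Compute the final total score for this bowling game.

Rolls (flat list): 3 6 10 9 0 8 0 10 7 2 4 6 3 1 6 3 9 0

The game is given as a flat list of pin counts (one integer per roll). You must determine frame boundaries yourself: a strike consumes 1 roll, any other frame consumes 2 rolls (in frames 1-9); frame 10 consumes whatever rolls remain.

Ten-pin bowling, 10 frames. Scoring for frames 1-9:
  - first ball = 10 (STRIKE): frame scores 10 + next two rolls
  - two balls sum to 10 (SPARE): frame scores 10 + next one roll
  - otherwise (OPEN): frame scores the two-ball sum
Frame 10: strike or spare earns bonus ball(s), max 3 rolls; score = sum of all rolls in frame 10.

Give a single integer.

Frame 1: OPEN (3+6=9). Cumulative: 9
Frame 2: STRIKE. 10 + next two rolls (9+0) = 19. Cumulative: 28
Frame 3: OPEN (9+0=9). Cumulative: 37
Frame 4: OPEN (8+0=8). Cumulative: 45
Frame 5: STRIKE. 10 + next two rolls (7+2) = 19. Cumulative: 64
Frame 6: OPEN (7+2=9). Cumulative: 73
Frame 7: SPARE (4+6=10). 10 + next roll (3) = 13. Cumulative: 86
Frame 8: OPEN (3+1=4). Cumulative: 90
Frame 9: OPEN (6+3=9). Cumulative: 99
Frame 10: OPEN. Sum of all frame-10 rolls (9+0) = 9. Cumulative: 108

Answer: 108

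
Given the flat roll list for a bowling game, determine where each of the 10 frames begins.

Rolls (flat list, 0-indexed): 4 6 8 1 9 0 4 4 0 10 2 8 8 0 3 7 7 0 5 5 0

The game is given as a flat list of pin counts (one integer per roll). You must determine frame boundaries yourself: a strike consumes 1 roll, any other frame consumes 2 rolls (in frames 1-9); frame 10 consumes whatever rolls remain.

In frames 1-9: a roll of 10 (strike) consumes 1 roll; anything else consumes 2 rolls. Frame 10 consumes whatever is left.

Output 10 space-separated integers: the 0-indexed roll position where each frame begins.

Answer: 0 2 4 6 8 10 12 14 16 18

Derivation:
Frame 1 starts at roll index 0: rolls=4,6 (sum=10), consumes 2 rolls
Frame 2 starts at roll index 2: rolls=8,1 (sum=9), consumes 2 rolls
Frame 3 starts at roll index 4: rolls=9,0 (sum=9), consumes 2 rolls
Frame 4 starts at roll index 6: rolls=4,4 (sum=8), consumes 2 rolls
Frame 5 starts at roll index 8: rolls=0,10 (sum=10), consumes 2 rolls
Frame 6 starts at roll index 10: rolls=2,8 (sum=10), consumes 2 rolls
Frame 7 starts at roll index 12: rolls=8,0 (sum=8), consumes 2 rolls
Frame 8 starts at roll index 14: rolls=3,7 (sum=10), consumes 2 rolls
Frame 9 starts at roll index 16: rolls=7,0 (sum=7), consumes 2 rolls
Frame 10 starts at roll index 18: 3 remaining rolls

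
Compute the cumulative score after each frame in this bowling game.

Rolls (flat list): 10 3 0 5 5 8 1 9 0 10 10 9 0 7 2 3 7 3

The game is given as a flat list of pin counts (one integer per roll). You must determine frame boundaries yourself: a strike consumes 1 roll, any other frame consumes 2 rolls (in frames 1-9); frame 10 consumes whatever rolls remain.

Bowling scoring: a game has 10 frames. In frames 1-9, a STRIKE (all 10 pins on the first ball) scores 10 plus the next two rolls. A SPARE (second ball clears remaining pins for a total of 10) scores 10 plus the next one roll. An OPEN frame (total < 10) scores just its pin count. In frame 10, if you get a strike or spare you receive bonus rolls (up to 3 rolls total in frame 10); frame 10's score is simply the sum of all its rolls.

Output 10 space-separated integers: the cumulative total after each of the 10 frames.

Frame 1: STRIKE. 10 + next two rolls (3+0) = 13. Cumulative: 13
Frame 2: OPEN (3+0=3). Cumulative: 16
Frame 3: SPARE (5+5=10). 10 + next roll (8) = 18. Cumulative: 34
Frame 4: OPEN (8+1=9). Cumulative: 43
Frame 5: OPEN (9+0=9). Cumulative: 52
Frame 6: STRIKE. 10 + next two rolls (10+9) = 29. Cumulative: 81
Frame 7: STRIKE. 10 + next two rolls (9+0) = 19. Cumulative: 100
Frame 8: OPEN (9+0=9). Cumulative: 109
Frame 9: OPEN (7+2=9). Cumulative: 118
Frame 10: SPARE. Sum of all frame-10 rolls (3+7+3) = 13. Cumulative: 131

Answer: 13 16 34 43 52 81 100 109 118 131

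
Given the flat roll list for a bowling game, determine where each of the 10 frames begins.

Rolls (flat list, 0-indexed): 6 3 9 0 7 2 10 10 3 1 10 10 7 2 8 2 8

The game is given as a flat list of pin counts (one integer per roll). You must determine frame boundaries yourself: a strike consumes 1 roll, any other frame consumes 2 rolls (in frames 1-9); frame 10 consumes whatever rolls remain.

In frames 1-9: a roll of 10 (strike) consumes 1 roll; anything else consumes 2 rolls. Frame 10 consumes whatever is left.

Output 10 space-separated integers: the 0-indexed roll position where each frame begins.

Answer: 0 2 4 6 7 8 10 11 12 14

Derivation:
Frame 1 starts at roll index 0: rolls=6,3 (sum=9), consumes 2 rolls
Frame 2 starts at roll index 2: rolls=9,0 (sum=9), consumes 2 rolls
Frame 3 starts at roll index 4: rolls=7,2 (sum=9), consumes 2 rolls
Frame 4 starts at roll index 6: roll=10 (strike), consumes 1 roll
Frame 5 starts at roll index 7: roll=10 (strike), consumes 1 roll
Frame 6 starts at roll index 8: rolls=3,1 (sum=4), consumes 2 rolls
Frame 7 starts at roll index 10: roll=10 (strike), consumes 1 roll
Frame 8 starts at roll index 11: roll=10 (strike), consumes 1 roll
Frame 9 starts at roll index 12: rolls=7,2 (sum=9), consumes 2 rolls
Frame 10 starts at roll index 14: 3 remaining rolls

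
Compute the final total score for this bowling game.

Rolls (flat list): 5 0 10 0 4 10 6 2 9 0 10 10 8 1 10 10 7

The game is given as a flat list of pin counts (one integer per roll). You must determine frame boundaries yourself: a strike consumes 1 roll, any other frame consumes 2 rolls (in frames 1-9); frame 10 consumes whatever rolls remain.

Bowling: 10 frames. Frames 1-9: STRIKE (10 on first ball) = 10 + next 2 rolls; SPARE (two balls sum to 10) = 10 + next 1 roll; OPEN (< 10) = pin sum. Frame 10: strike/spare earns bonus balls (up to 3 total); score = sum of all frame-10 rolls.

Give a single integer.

Frame 1: OPEN (5+0=5). Cumulative: 5
Frame 2: STRIKE. 10 + next two rolls (0+4) = 14. Cumulative: 19
Frame 3: OPEN (0+4=4). Cumulative: 23
Frame 4: STRIKE. 10 + next two rolls (6+2) = 18. Cumulative: 41
Frame 5: OPEN (6+2=8). Cumulative: 49
Frame 6: OPEN (9+0=9). Cumulative: 58
Frame 7: STRIKE. 10 + next two rolls (10+8) = 28. Cumulative: 86
Frame 8: STRIKE. 10 + next two rolls (8+1) = 19. Cumulative: 105
Frame 9: OPEN (8+1=9). Cumulative: 114
Frame 10: STRIKE. Sum of all frame-10 rolls (10+10+7) = 27. Cumulative: 141

Answer: 141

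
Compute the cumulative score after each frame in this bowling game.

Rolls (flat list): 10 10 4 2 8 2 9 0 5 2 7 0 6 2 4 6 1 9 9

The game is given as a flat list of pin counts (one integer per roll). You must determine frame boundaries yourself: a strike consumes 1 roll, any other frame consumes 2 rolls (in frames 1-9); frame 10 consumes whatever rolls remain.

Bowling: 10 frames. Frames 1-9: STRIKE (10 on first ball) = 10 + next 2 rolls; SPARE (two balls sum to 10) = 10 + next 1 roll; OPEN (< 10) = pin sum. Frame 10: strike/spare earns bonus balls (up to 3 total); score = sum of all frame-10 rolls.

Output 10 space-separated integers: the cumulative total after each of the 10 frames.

Answer: 24 40 46 65 74 81 88 96 107 126

Derivation:
Frame 1: STRIKE. 10 + next two rolls (10+4) = 24. Cumulative: 24
Frame 2: STRIKE. 10 + next two rolls (4+2) = 16. Cumulative: 40
Frame 3: OPEN (4+2=6). Cumulative: 46
Frame 4: SPARE (8+2=10). 10 + next roll (9) = 19. Cumulative: 65
Frame 5: OPEN (9+0=9). Cumulative: 74
Frame 6: OPEN (5+2=7). Cumulative: 81
Frame 7: OPEN (7+0=7). Cumulative: 88
Frame 8: OPEN (6+2=8). Cumulative: 96
Frame 9: SPARE (4+6=10). 10 + next roll (1) = 11. Cumulative: 107
Frame 10: SPARE. Sum of all frame-10 rolls (1+9+9) = 19. Cumulative: 126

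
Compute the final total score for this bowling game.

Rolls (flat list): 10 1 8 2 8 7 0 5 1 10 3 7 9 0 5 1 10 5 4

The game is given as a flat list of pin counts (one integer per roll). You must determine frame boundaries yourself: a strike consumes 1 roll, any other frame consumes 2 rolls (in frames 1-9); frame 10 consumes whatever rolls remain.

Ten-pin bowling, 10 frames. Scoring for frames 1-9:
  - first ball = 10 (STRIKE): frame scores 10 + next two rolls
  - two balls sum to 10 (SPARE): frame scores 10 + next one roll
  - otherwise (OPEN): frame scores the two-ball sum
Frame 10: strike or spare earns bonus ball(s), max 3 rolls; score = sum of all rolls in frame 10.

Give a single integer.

Answer: 131

Derivation:
Frame 1: STRIKE. 10 + next two rolls (1+8) = 19. Cumulative: 19
Frame 2: OPEN (1+8=9). Cumulative: 28
Frame 3: SPARE (2+8=10). 10 + next roll (7) = 17. Cumulative: 45
Frame 4: OPEN (7+0=7). Cumulative: 52
Frame 5: OPEN (5+1=6). Cumulative: 58
Frame 6: STRIKE. 10 + next two rolls (3+7) = 20. Cumulative: 78
Frame 7: SPARE (3+7=10). 10 + next roll (9) = 19. Cumulative: 97
Frame 8: OPEN (9+0=9). Cumulative: 106
Frame 9: OPEN (5+1=6). Cumulative: 112
Frame 10: STRIKE. Sum of all frame-10 rolls (10+5+4) = 19. Cumulative: 131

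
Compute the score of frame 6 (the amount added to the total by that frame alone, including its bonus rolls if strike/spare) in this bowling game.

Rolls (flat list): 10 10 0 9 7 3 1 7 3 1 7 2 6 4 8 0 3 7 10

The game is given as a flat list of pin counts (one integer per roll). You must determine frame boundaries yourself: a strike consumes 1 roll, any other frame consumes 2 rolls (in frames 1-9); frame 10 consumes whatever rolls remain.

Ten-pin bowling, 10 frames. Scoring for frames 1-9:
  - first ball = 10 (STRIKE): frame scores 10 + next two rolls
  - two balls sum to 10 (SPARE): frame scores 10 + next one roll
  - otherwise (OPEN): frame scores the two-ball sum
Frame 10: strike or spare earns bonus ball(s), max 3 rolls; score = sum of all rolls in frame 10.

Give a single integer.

Frame 1: STRIKE. 10 + next two rolls (10+0) = 20. Cumulative: 20
Frame 2: STRIKE. 10 + next two rolls (0+9) = 19. Cumulative: 39
Frame 3: OPEN (0+9=9). Cumulative: 48
Frame 4: SPARE (7+3=10). 10 + next roll (1) = 11. Cumulative: 59
Frame 5: OPEN (1+7=8). Cumulative: 67
Frame 6: OPEN (3+1=4). Cumulative: 71
Frame 7: OPEN (7+2=9). Cumulative: 80
Frame 8: SPARE (6+4=10). 10 + next roll (8) = 18. Cumulative: 98

Answer: 4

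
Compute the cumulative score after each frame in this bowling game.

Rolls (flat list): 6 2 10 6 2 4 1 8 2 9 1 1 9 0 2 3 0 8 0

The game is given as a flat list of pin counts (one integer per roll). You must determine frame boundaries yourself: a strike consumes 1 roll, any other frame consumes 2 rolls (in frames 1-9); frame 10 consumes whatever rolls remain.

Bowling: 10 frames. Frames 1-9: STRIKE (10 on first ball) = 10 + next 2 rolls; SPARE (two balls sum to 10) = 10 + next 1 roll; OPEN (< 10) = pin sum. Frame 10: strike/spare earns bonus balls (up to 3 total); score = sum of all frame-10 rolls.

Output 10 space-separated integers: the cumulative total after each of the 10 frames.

Answer: 8 26 34 39 58 69 79 81 84 92

Derivation:
Frame 1: OPEN (6+2=8). Cumulative: 8
Frame 2: STRIKE. 10 + next two rolls (6+2) = 18. Cumulative: 26
Frame 3: OPEN (6+2=8). Cumulative: 34
Frame 4: OPEN (4+1=5). Cumulative: 39
Frame 5: SPARE (8+2=10). 10 + next roll (9) = 19. Cumulative: 58
Frame 6: SPARE (9+1=10). 10 + next roll (1) = 11. Cumulative: 69
Frame 7: SPARE (1+9=10). 10 + next roll (0) = 10. Cumulative: 79
Frame 8: OPEN (0+2=2). Cumulative: 81
Frame 9: OPEN (3+0=3). Cumulative: 84
Frame 10: OPEN. Sum of all frame-10 rolls (8+0) = 8. Cumulative: 92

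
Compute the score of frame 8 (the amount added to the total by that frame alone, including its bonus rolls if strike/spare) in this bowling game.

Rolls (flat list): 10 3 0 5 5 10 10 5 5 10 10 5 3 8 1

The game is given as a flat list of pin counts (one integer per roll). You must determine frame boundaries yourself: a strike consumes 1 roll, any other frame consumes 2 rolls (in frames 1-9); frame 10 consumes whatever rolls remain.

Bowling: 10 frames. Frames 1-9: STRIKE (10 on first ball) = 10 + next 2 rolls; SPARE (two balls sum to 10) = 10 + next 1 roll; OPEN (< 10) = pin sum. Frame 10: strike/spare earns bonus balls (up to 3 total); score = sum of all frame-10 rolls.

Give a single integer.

Answer: 18

Derivation:
Frame 1: STRIKE. 10 + next two rolls (3+0) = 13. Cumulative: 13
Frame 2: OPEN (3+0=3). Cumulative: 16
Frame 3: SPARE (5+5=10). 10 + next roll (10) = 20. Cumulative: 36
Frame 4: STRIKE. 10 + next two rolls (10+5) = 25. Cumulative: 61
Frame 5: STRIKE. 10 + next two rolls (5+5) = 20. Cumulative: 81
Frame 6: SPARE (5+5=10). 10 + next roll (10) = 20. Cumulative: 101
Frame 7: STRIKE. 10 + next two rolls (10+5) = 25. Cumulative: 126
Frame 8: STRIKE. 10 + next two rolls (5+3) = 18. Cumulative: 144
Frame 9: OPEN (5+3=8). Cumulative: 152
Frame 10: OPEN. Sum of all frame-10 rolls (8+1) = 9. Cumulative: 161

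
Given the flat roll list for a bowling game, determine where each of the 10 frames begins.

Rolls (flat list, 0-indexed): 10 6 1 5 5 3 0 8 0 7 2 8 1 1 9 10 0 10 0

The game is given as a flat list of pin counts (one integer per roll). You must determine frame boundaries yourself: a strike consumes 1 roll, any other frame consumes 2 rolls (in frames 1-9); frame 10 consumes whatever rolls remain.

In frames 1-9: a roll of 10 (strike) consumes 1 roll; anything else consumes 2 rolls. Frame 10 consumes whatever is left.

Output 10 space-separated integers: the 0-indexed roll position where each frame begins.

Frame 1 starts at roll index 0: roll=10 (strike), consumes 1 roll
Frame 2 starts at roll index 1: rolls=6,1 (sum=7), consumes 2 rolls
Frame 3 starts at roll index 3: rolls=5,5 (sum=10), consumes 2 rolls
Frame 4 starts at roll index 5: rolls=3,0 (sum=3), consumes 2 rolls
Frame 5 starts at roll index 7: rolls=8,0 (sum=8), consumes 2 rolls
Frame 6 starts at roll index 9: rolls=7,2 (sum=9), consumes 2 rolls
Frame 7 starts at roll index 11: rolls=8,1 (sum=9), consumes 2 rolls
Frame 8 starts at roll index 13: rolls=1,9 (sum=10), consumes 2 rolls
Frame 9 starts at roll index 15: roll=10 (strike), consumes 1 roll
Frame 10 starts at roll index 16: 3 remaining rolls

Answer: 0 1 3 5 7 9 11 13 15 16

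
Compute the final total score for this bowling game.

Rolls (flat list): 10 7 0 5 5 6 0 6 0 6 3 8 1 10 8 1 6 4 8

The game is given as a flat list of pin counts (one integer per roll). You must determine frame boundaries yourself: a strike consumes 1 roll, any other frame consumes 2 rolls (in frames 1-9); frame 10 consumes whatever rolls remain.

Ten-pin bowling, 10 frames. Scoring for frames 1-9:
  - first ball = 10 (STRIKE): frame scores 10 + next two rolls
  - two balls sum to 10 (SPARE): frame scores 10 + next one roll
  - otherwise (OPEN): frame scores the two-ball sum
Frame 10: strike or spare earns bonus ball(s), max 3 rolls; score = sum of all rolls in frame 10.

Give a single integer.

Answer: 116

Derivation:
Frame 1: STRIKE. 10 + next two rolls (7+0) = 17. Cumulative: 17
Frame 2: OPEN (7+0=7). Cumulative: 24
Frame 3: SPARE (5+5=10). 10 + next roll (6) = 16. Cumulative: 40
Frame 4: OPEN (6+0=6). Cumulative: 46
Frame 5: OPEN (6+0=6). Cumulative: 52
Frame 6: OPEN (6+3=9). Cumulative: 61
Frame 7: OPEN (8+1=9). Cumulative: 70
Frame 8: STRIKE. 10 + next two rolls (8+1) = 19. Cumulative: 89
Frame 9: OPEN (8+1=9). Cumulative: 98
Frame 10: SPARE. Sum of all frame-10 rolls (6+4+8) = 18. Cumulative: 116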